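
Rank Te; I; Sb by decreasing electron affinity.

I > Te > Sb

EA tends to increase across a period and decrease down a group, though the pattern is less regular than for IE or radius.
All lie in period 5, so electron affinity increases left to right.
So from highest to lowest: I > Te > Sb.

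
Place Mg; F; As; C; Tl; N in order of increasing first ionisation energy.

Tl, Mg, As, C, N, F

IE₁ increases left→right with effective nuclear charge and decreases top→bottom as the valence shell moves farther out.
Here both period and group differ, so the two effects have to be weighed against each other.
Mg > Tl: the two effects oppose for this pair; the down-group effect wins (738 vs 589 kJ/mol).
As > Mg: the two effects oppose for this pair; the across-period effect wins (947 vs 738 kJ/mol).
C > As: the two effects oppose for this pair; the down-group effect wins (1086 vs 947 kJ/mol).
N > C: both are in period 2; the period trend gives N the larger value.
F > N: F lies to the right of N in period 2, so the across-period effect alone puts F higher.
Approximate values (kJ/mol): C 1086, N 1402, F 1681, Mg 738, As 947, Tl 589.
So from lowest to highest: Tl < Mg < As < C < N < F.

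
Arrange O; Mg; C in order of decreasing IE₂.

Consider each +1 ion: O⁺ still has 5 valence electrons; Mg⁺ still has 1 valence electron; C⁺ still has 3 valence electrons.
All are still removing valence electrons, so compare the +1 ions as you would atoms: IE_2 generally rises across a period (higher Z_eff) and falls down a group (larger shell), subject to the usual subshell exceptions.
Valence configurations: O⁺ [He]2s²2p³, Mg⁺ [Ne]3s¹, C⁺ [He]2s²2p¹.
The numbers (kJ/mol): O 3388, Mg 1451, C 2353.
So the second ionization energies run Mg < C < O.

O > C > Mg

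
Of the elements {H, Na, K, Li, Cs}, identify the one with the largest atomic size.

H is in period 1, group 1; Li is in period 2, group 1; Na is in period 3, group 1; K is in period 4, group 1; Cs is in period 6, group 1.
Atomic radius shrinks across a period as nuclear charge pulls the same shell inward, and grows down a group as new shells are added.
All are in group 1, so atomic radius increases down the group.
The largest atomic size among these belongs to Cs.

Cs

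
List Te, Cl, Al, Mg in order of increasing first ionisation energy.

Al < Mg < Te < Cl

Mg is in period 3, group 2; Al is in period 3, group 13; Cl is in period 3, group 17; Te is in period 5, group 16.
Removing the outermost electron gets harder across a period and easier down a group.
Here both period and group differ, so the two effects have to be weighed against each other.
Mg > Al: this pair runs against the simple trend — see the exception note.
Te > Mg: period and group pull opposite ways; the across-period shift dominates (869 vs 738 kJ/mol).
Cl > Te: both effects reinforce here, so Cl is clearly the higher of the two.
Note the exception: Mg has a higher first ionization energy than Al, contrary to the simple trend — Al's single 3p electron is easier to remove than one from Mg's filled 3s².
For reference (kJ/mol): Mg 738, Al 578, Cl 1251, Te 869.
So from lowest to highest: Al < Mg < Te < Cl.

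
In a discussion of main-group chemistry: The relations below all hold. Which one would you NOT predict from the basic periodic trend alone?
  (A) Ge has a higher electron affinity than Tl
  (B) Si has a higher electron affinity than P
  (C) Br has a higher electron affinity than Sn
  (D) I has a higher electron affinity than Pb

The general trend: electron affinity increases across a period and decreases down a group.
(A) Ge (period 4, group 14) vs Tl (period 6, group 13): the stated order agrees with the simple trend.
(B) Si (period 3, group 14) vs P (period 3, group 15): the stated order contradicts the simple trend.
(C) Br (period 4, group 17) vs Sn (period 5, group 14): the stated order agrees with the simple trend.
(D) I (period 5, group 17) vs Pb (period 6, group 14): the stated order agrees with the simple trend.
The exception is (B): adding an electron to P's half-filled 3p³ is unfavourable, so Si (3p²) has the more exothermic EA.

(B)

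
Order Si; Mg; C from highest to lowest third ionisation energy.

Mg, C, Si

Consider each +2 ion: Si²⁺ still has 2 valence electrons; Mg²⁺ is the bare [Ne] core; C²⁺ still has 2 valence electrons.
Breaking into a closed-shell core is much more expensive than removing a leftover valence electron — Mg has the largest IE_3 here.
Valence configurations: Si²⁺ [Ne]3s², C²⁺ [He]2s².
Tabulated IE_3 (kJ/mol): Si 3232, Mg 7733, C 4620.
So the third ionization energies run Si < C < Mg.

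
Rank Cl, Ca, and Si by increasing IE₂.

The second ionization energy removes an electron from the +1 ion. For each element: Cl⁺ still has 6 valence electrons; Ca⁺ still has 1 valence electron; Si⁺ still has 3 valence electrons.
All are still removing valence electrons, so compare the +1 ions as you would atoms: IE_2 generally rises across a period (higher Z_eff) and falls down a group (larger shell), subject to the usual subshell exceptions.
Valence configurations: Cl⁺ [Ne]3s²3p⁴, Ca⁺ [Ar]4s¹, Si⁺ [Ne]3s²3p¹.
The numbers (kJ/mol): Cl 2298, Ca 1145, Si 1577.
Putting it together, IE_2: Ca < Si < Cl.

Ca, Si, Cl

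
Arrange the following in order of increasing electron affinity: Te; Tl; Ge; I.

Tl < Ge < Te < I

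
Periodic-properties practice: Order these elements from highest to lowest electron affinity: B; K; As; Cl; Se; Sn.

Cl > Se > Sn > As > K > B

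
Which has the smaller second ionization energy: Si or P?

Si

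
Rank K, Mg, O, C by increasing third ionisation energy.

The third ionization energy removes an electron from the +2 ion. For each element: K²⁺ is already 1 electron into the core; Mg²⁺ is the bare [Ne] core; O²⁺ still has 4 valence electrons; C²⁺ still has 2 valence electrons.
Usually core removal costs more than valence removal, but here the competition is close: a tightly held n=2 valence electron can cost more to remove than an n=3 core electron, so the actual values have to decide it.
Valence configurations: O²⁺ [He]2s²2p², C²⁺ [He]2s².
Tabulated IE_3 (kJ/mol): K 4420, Mg 7733, O 5300, C 4620.
Hence IE_3: K < C < O < Mg.

K, C, O, Mg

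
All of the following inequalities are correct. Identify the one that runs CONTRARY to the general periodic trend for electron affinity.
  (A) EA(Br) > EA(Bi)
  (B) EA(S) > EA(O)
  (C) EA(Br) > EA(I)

The general trend: electron affinity increases across a period and decreases down a group.
(A) Br (period 4, group 17) vs Bi (period 6, group 15): the stated order agrees with the simple trend.
(B) S (period 3, group 16) vs O (period 2, group 16): the stated order contradicts the simple trend.
(C) Br (period 4, group 17) vs I (period 5, group 17): the stated order agrees with the simple trend.
The exception is (B): the compact 2p subshell of O repels the added electron more than S's larger 3p does.

(B)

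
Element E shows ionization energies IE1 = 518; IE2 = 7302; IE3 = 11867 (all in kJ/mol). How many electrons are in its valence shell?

Look for the largest jump between consecutive ionization energies: IE2/IE1 ≈ 14.1, far larger than any earlier ratio.
That jump marks the point where a core electron is being removed. So the atom has 1 valence electron.

1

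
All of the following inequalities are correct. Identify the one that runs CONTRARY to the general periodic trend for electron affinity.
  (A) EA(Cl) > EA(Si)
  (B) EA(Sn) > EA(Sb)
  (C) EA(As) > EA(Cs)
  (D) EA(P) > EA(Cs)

(B)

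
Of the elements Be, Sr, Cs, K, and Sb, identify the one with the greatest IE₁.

Be

IE₁ increases left→right with effective nuclear charge and decreases top→bottom as the valence shell moves farther out.
These span different periods and groups, so the two trends combine.
K > Cs: they share group 1; the group trend gives K the larger value.
Sr > K: period and group pull opposite ways; the across-period shift dominates (550 vs 419 kJ/mol).
Sb > Sr: both are in period 5; the period trend gives Sb the larger value.
Be > Sb: the two effects oppose for this pair; the down-group effect wins (900 vs 831 kJ/mol).
Approximate values (kJ/mol): Be 900, K 419, Sr 550, Sb 831, Cs 376.
The greatest IE₁ among these belongs to Be.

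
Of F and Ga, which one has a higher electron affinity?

Atoms with high Z_eff and room in the valence shell (especially the halogens) have the most exothermic electron affinities.
Neither a single period nor a single group — weigh both effects.
F > Ga: both effects reinforce here, so F is clearly the higher of the two.
For reference (kJ/mol): F 328, Ga 29.
So F has the higher electron affinity (F > Ga).

F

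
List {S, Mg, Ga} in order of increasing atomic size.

Mg is in period 3, group 2; S is in period 3, group 16; Ga is in period 4, group 13.
Across a period the added protons contract the valence shell; down a group each new principal shell makes the atom larger.
These span different periods and groups, so the two trends combine.
Ga > S: relative to S, both the across-period and down-group shifts push Ga's atomic radius up.
Mg > Ga: period and group pull opposite ways; the across-period shift dominates (139 vs 124 pm).
For reference (pm): Mg 139, S 103, Ga 124.
So from smallest to largest: S < Ga < Mg.

S < Ga < Mg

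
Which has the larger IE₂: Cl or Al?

The second ionization energy removes an electron from the +1 ion. For each element: Cl⁺ still has 6 valence electrons; Al⁺ still has 2 valence electrons.
All are still removing valence electrons, so compare the +1 ions as you would atoms: IE_2 generally rises across a period (higher Z_eff) and falls down a group (larger shell), subject to the usual subshell exceptions.
Valence configurations: Cl⁺ [Ne]3s²3p⁴, Al⁺ [Ne]3s².
Approximate IE_2 values (kJ/mol): Cl 2298, Al 1817.
So the second ionization energies run Al < Cl.

Cl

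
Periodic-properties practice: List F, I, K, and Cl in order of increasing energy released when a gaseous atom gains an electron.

K, I, F, Cl

F is in period 2, group 17; Cl is in period 3, group 17; K is in period 4, group 1; I is in period 5, group 17.
Electron affinity generally becomes more exothermic across a period toward the halogens and less exothermic down a group.
These span different periods and groups, so the two trends combine.
I > K: the two effects oppose for this pair; the across-period effect wins (295 vs 48 kJ/mol).
F > I: they share group 17; the group trend gives F the larger value.
Cl > F: this pair runs against the simple trend — see the exception note.
Note the exception: Cl has a higher electron affinity than F, contrary to the simple trend — F's small 2p subshell makes the incoming electron feel strong e⁻–e⁻ repulsion, so Cl actually releases more energy on gaining an electron.
Approximate values (kJ/mol): F 328, Cl 349, K 48, I 295.
So from lowest to highest: K < I < F < Cl.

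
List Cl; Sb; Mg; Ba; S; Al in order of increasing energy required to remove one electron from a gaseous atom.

Ba < Al < Mg < Sb < S < Cl

IE₁ increases left→right with effective nuclear charge and decreases top→bottom as the valence shell moves farther out.
These span different periods and groups, so the two trends combine.
Al > Ba: both effects reinforce here, so Al is clearly the higher of the two.
Mg > Al: this pair runs against the simple trend — see the exception note.
Sb > Mg: the two effects oppose for this pair; the across-period effect wins (831 vs 738 kJ/mol).
S > Sb: relative to Sb, both the across-period and down-group shifts push S's first ionization energy up.
Cl > S: Cl lies to the right of S in period 3, so the across-period effect alone puts Cl higher.
Note the exception: Mg has a higher first ionization energy than Al, contrary to the simple trend — Al's single 3p electron is easier to remove than one from Mg's filled 3s².
Tabulated first ionization energy (kJ/mol): Mg 738, Al 578, S 1000, Cl 1251, Sb 831, Ba 503.
So from lowest to highest: Ba < Al < Mg < Sb < S < Cl.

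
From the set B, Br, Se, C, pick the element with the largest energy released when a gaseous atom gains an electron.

Atoms with high Z_eff and room in the valence shell (especially the halogens) have the most exothermic electron affinities.
Neither a single period nor a single group — weigh both effects.
C > B: both are in period 2; the period trend gives C the larger value.
Se > C: period and group pull opposite ways; the across-period shift dominates (195 vs 122 kJ/mol).
Br > Se: Br lies to the right of Se in period 4, so the across-period effect alone puts Br higher.
Tabulated electron affinity (kJ/mol): B 27, C 122, Se 195, Br 325.
The largest energy released when a gaseous atom gains an electron among these belongs to Br.

Br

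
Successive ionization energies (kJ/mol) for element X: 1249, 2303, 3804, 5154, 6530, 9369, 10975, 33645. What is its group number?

Look for the largest jump between consecutive ionization energies: IE8/IE7 ≈ 3.1, far larger than any earlier ratio.
That jump marks the point where a core electron is being removed. So the atom has 7 valence electrons.
A main-group element with 7 valence electrons is in group 17.

Group 17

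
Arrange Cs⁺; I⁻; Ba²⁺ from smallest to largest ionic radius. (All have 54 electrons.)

All of these have 54 electrons, so size is governed by nuclear charge alone: the more protons, the stronger the pull on the same electron cloud, and the smaller the ion.
Nuclear charges: Ba²⁺ (Z=56), Cs⁺ (Z=55), I⁻ (Z=53).
Smallest to largest: Ba²⁺ < Cs⁺ < I⁻.

Ba²⁺ < Cs⁺ < I⁻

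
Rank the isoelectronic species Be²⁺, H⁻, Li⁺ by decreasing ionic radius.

All of these have 2 electrons, so size is governed by nuclear charge alone: the more protons, the stronger the pull on the same electron cloud, and the smaller the ion.
Nuclear charges: Be²⁺ (Z=4), Li⁺ (Z=3), H⁻ (Z=1).
Largest to smallest: H⁻ > Li⁺ > Be²⁺.

H⁻ > Li⁺ > Be²⁺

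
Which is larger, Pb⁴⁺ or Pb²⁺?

Both ions have Z = 82 protons, but Pb⁴⁺ has lost more electrons, so its remaining electrons feel a larger effective nuclear charge per electron and are pulled in more tightly.
Higher positive charge → smaller ion, so Pb²⁺ > Pb⁴⁺.

Pb²⁺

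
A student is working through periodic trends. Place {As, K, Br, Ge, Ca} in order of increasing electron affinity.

Ca < K < As < Ge < Br

K is in period 4, group 1; Ca is in period 4, group 2; Ge is in period 4, group 14; As is in period 4, group 15; Br is in period 4, group 17.
EA tends to increase across a period and decrease down a group, though the pattern is less regular than for IE or radius.
All lie in period 4; the across-period trend (electron affinity increases left to right) applies, with the exception below.
Note the exception: K has a higher electron affinity than Ca, contrary to the simple trend — adding an electron to Ca (ns²) has to open a new, higher-energy np subshell, which is unfavourable.
Note the exception: Ge has a higher electron affinity than As, contrary to the simple trend — adding an electron to As's half-filled 4p³ is unfavourable, so Ge (4p²) has the more exothermic EA.
Tabulated electron affinity (kJ/mol): K 48, Ca 2, Ge 119, As 78, Br 325.
So from lowest to highest: Ca < K < As < Ge < Br.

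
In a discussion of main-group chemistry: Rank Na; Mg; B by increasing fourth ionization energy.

Na < Mg < B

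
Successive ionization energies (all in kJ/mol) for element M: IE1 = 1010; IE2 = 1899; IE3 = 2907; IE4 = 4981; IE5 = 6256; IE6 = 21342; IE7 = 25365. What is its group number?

Group 15

Look for the largest jump between consecutive ionization energies: IE6/IE5 ≈ 3.4, far larger than any earlier ratio.
That jump marks the point where a core electron is being removed. So the atom has 5 valence electrons.
A main-group element with 5 valence electrons is in group 15.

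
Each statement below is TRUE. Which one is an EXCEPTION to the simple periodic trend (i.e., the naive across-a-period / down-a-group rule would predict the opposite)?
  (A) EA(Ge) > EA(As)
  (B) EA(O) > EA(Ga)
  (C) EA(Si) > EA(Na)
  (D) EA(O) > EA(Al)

(A)

The general trend: electron affinity increases across a period and decreases down a group.
(A) Ge (period 4, group 14) vs As (period 4, group 15): the stated order contradicts the simple trend.
(B) O (period 2, group 16) vs Ga (period 4, group 13): the stated order agrees with the simple trend.
(C) Si (period 3, group 14) vs Na (period 3, group 1): the stated order agrees with the simple trend.
(D) O (period 2, group 16) vs Al (period 3, group 13): the stated order agrees with the simple trend.
The exception is (A): adding an electron to As's half-filled 4p³ is unfavourable, so Ge (4p²) has the more exothermic EA.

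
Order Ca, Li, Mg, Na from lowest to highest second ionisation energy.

After 1 electron has been removed, what remains? Ca⁺ still has 1 valence electron; Li⁺ is the bare [He] core; Mg⁺ still has 1 valence electron; Na⁺ is the bare [Ne] core.
Breaking into a closed-shell core is much more expensive than removing a leftover valence electron — Na and Li have the largest IE_2 here.
Valence configurations: Ca⁺ [Ar]4s¹, Mg⁺ [Ne]3s¹.
Approximate IE_2 values (kJ/mol): Ca 1145, Li 7298, Mg 1451, Na 4562.
Overall IE_2 order: Ca < Mg < Na < Li.

Ca, Mg, Na, Li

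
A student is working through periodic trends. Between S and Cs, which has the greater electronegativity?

S is in period 3, group 16; Cs is in period 6, group 1.
Smaller atoms with higher effective nuclear charge are more electronegative.
Neither a single period nor a single group — weigh both effects.
S > Cs: both effects reinforce here, so S is clearly the higher of the two.
For reference (Pauling): S 2.58, Cs 0.79.
So S has the greater electronegativity (S > Cs).

S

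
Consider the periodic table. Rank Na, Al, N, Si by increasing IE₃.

After 2 electrons have been removed, what remains? Na²⁺ is already 1 electron into the core; Al²⁺ still has 1 valence electron; N²⁺ still has 3 valence electrons; Si²⁺ still has 2 valence electrons.
Breaking into a closed-shell core is much more expensive than removing a leftover valence electron — Na has the largest IE_3 here.
Valence configurations: Al²⁺ [Ne]3s¹, N²⁺ [He]2s²2p¹, Si²⁺ [Ne]3s².
Tabulated IE_3 (kJ/mol): Na 6910, Al 2745, N 4578, Si 3232.
Hence IE_3: Al < Si < N < Na.

Al < Si < N < Na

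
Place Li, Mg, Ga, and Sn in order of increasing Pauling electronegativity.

Li < Mg < Ga < Sn

Li is in period 2, group 1; Mg is in period 3, group 2; Ga is in period 4, group 13; Sn is in period 5, group 14.
EN rises left→right (higher Z_eff, smaller atoms) and falls top→bottom (larger, more shielded atoms).
A diagonal step moves right (one effect) and down (the opposite effect) at once.
Mg > Li: period and group pull opposite ways; the across-period shift dominates (1.31 vs 0.98).
Ga > Mg: the two effects oppose for this pair; the across-period effect wins (1.81 vs 1.31).
Sn > Ga: the two effects oppose for this pair; the across-period effect wins (1.96 vs 1.81).
Approximate values (Pauling): Li 0.98, Mg 1.31, Ga 1.81, Sn 1.96.
So from lowest to highest: Li < Mg < Ga < Sn.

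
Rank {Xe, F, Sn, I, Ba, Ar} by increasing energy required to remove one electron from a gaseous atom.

F is in period 2, group 17; Ar is in period 3, group 18; Sn is in period 5, group 14; I is in period 5, group 17; Xe is in period 5, group 18; Ba is in period 6, group 2.
First ionization energy rises across a period (greater Z_eff holds electrons more tightly) and falls down a group (valence electrons are farther from the nucleus).
Here both period and group differ, so the two effects have to be weighed against each other.
Sn > Ba: relative to Ba, both the across-period and down-group shifts push Sn's first ionization energy up.
I > Sn: I lies to the right of Sn in period 5, so the across-period effect alone puts I higher.
Xe > I: Xe lies to the right of I in period 5, so the across-period effect alone puts Xe higher.
Ar > Xe: Ar sits above Xe in group 18, so the down-group effect alone puts Ar higher.
F > Ar: period and group pull opposite ways; the down-group shift dominates (1681 vs 1521 kJ/mol).
Approximate values (kJ/mol): F 1681, Ar 1521, Sn 709, I 1008, Xe 1170, Ba 503.
So from lowest to highest: Ba < Sn < I < Xe < Ar < F.

Ba < Sn < I < Xe < Ar < F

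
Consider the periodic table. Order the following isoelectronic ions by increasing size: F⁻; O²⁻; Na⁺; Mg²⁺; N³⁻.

Mg²⁺ < Na⁺ < F⁻ < O²⁻ < N³⁻

All of these have 10 electrons, so size is governed by nuclear charge alone: the more protons, the stronger the pull on the same electron cloud, and the smaller the ion.
Nuclear charges: Mg²⁺ (Z=12), Na⁺ (Z=11), F⁻ (Z=9), O²⁻ (Z=8), N³⁻ (Z=7).
Smallest to largest: Mg²⁺ < Na⁺ < F⁻ < O²⁻ < N³⁻.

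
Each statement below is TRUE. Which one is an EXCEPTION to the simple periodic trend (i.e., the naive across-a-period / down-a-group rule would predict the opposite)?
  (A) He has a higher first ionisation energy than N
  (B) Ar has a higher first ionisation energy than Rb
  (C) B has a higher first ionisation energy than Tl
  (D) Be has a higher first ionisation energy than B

(D)

The general trend: first ionisation energy increases across a period and decreases down a group.
(A) He (period 1, group 18) vs N (period 2, group 15): the stated order agrees with the simple trend.
(B) Ar (period 3, group 18) vs Rb (period 5, group 1): the stated order agrees with the simple trend.
(C) B (period 2, group 13) vs Tl (period 6, group 13): the stated order agrees with the simple trend.
(D) Be (period 2, group 2) vs B (period 2, group 13): the stated order contradicts the simple trend.
The exception is (D): removing B's lone 2p electron is easier than breaking Be's filled 2s².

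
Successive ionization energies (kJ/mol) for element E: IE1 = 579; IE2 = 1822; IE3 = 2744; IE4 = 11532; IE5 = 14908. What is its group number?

Group 13

Look for the largest jump between consecutive ionization energies: IE4/IE3 ≈ 4.2, far larger than any earlier ratio.
That jump marks the point where a core electron is being removed. So the atom has 3 valence electrons.
A main-group element with 3 valence electrons is in group 13.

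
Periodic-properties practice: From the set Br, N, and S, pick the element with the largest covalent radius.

Br

N is in period 2, group 15; S is in period 3, group 16; Br is in period 4, group 17.
Atomic radius shrinks across a period as nuclear charge pulls the same shell inward, and grows down a group as new shells are added.
A diagonal step moves right (one effect) and down (the opposite effect) at once.
S > N: the two effects oppose for this pair; the down-group effect wins (103 vs 71 pm).
Br > S: the two effects oppose for this pair; the down-group effect wins (114 vs 103 pm).
Approximate values (pm): N 71, S 103, Br 114.
The largest covalent radius among these belongs to Br.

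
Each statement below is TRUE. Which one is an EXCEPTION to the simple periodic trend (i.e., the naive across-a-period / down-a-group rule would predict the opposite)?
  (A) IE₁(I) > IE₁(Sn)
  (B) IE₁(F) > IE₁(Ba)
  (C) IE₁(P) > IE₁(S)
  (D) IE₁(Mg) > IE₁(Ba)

(C)

The general trend: IE₁ increases across a period and decreases down a group.
(A) I (period 5, group 17) vs Sn (period 5, group 14): the stated order agrees with the simple trend.
(B) F (period 2, group 17) vs Ba (period 6, group 2): the stated order agrees with the simple trend.
(C) P (period 3, group 15) vs S (period 3, group 16): the stated order contradicts the simple trend.
(D) Mg (period 3, group 2) vs Ba (period 6, group 2): the stated order agrees with the simple trend.
The exception is (C): S (3p⁴) ionizes more easily than half-filled P (3p³) because the paired 3p electron in S is pushed out by e⁻–e⁻ repulsion.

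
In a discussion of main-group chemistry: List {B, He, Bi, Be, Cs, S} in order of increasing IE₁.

He is in period 1, group 18; Be is in period 2, group 2; B is in period 2, group 13; S is in period 3, group 16; Cs is in period 6, group 1; Bi is in period 6, group 15.
Across a period the outer electron is held more tightly (higher IE₁); down a group it sits in a higher shell, more shielded, and comes off more easily.
Neither a single period nor a single group — weigh both effects.
Bi > Cs: both are in period 6; the period trend gives Bi the larger value.
B > Bi: period and group pull opposite ways; the down-group shift dominates (801 vs 703 kJ/mol).
Be > B: this pair runs against the simple trend — see the exception note.
S > Be: the two effects oppose for this pair; the across-period effect wins (1000 vs 900 kJ/mol).
He > S: relative to S, both the across-period and down-group shifts push He's first ionization energy up.
Note the exception: Be has a higher first ionization energy than B, contrary to the simple trend — removing B's lone 2p electron is easier than breaking Be's filled 2s².
Tabulated first ionization energy (kJ/mol): He 2372, Be 900, B 801, S 1000, Cs 376, Bi 703.
So from lowest to highest: Cs < Bi < B < Be < S < He.

Cs < Bi < B < Be < S < He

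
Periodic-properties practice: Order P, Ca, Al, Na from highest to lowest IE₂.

IE_2 is the cost of taking one more electron from the +1 cation: P⁺ still has 4 valence electrons; Ca⁺ still has 1 valence electron; Al⁺ still has 2 valence electrons; Na⁺ is the bare [Ne] core.
Pulling an electron out of a noble-gas core costs far more than removing a remaining valence electron, so Na sits at the high end of IE_2.
Valence configurations: P⁺ [Ne]3s²3p², Ca⁺ [Ar]4s¹, Al⁺ [Ne]3s².
Approximate IE_2 values (kJ/mol): P 1907, Ca 1145, Al 1817, Na 4562.
Putting it together, IE_2: Ca < Al < P < Na.

Na > P > Al > Ca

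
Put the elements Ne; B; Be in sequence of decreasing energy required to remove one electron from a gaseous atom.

Ne > Be > B

Removing the outermost electron gets harder across a period and easier down a group.
All lie in period 2; the across-period trend (first ionization energy increases left to right) applies, with the exception below.
Note the exception: Be has a higher first ionization energy than B, contrary to the simple trend — removing B's lone 2p electron is easier than breaking Be's filled 2s².
Approximate values (kJ/mol): Be 900, B 801, Ne 2081.
So from highest to lowest: Ne > Be > B.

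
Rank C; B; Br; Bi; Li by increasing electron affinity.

B < Li < Bi < C < Br

Li is in period 2, group 1; B is in period 2, group 13; C is in period 2, group 14; Br is in period 4, group 17; Bi is in period 6, group 15.
Atoms with high Z_eff and room in the valence shell (especially the halogens) have the most exothermic electron affinities.
Neither a single period nor a single group — weigh both effects.
Li > B: this pair runs against the simple trend — see the exception note.
Bi > Li: the two effects oppose for this pair; the across-period effect wins (91 vs 60 kJ/mol).
C > Bi: the two effects oppose for this pair; the down-group effect wins (122 vs 91 kJ/mol).
Br > C: period and group pull opposite ways; the across-period shift dominates (325 vs 122 kJ/mol).
Note the exception: Li has a higher electron affinity than B, contrary to the simple trend — B's ns²np¹ configuration gives only a small electron affinity — the sparsely filled np subshell binds an added electron weakly.
Tabulated electron affinity (kJ/mol): Li 60, B 27, C 122, Br 325, Bi 91.
So from lowest to highest: B < Li < Bi < C < Br.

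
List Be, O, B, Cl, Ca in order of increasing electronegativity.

Ca, Be, B, Cl, O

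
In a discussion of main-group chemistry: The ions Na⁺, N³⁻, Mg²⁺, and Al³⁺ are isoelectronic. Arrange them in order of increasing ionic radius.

Al³⁺, Mg²⁺, Na⁺, N³⁻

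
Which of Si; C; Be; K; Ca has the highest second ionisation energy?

After 1 electron has been removed, what remains? Si⁺ still has 3 valence electrons; C⁺ still has 3 valence electrons; Be⁺ still has 1 valence electron; K⁺ is the bare [Ar] core; Ca⁺ still has 1 valence electron.
Breaking into a closed-shell core is much more expensive than removing a leftover valence electron — K has the largest IE_2 here.
Valence configurations: Si⁺ [Ne]3s²3p¹, C⁺ [He]2s²2p¹, Be⁺ [He]2s¹, Ca⁺ [Ar]4s¹.
The numbers (kJ/mol): Si 1577, C 2353, Be 1757, K 3052, Ca 1145.
So the second ionization energies run Ca < Si < Be < C < K.

K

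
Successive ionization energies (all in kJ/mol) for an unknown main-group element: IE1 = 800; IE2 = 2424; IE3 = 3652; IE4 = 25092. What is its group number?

Look for the largest jump between consecutive ionization energies: IE4/IE3 ≈ 6.9, far larger than any earlier ratio.
That jump marks the point where a core electron is being removed. So the atom has 3 valence electrons.
A main-group element with 3 valence electrons is in group 13.

Group 13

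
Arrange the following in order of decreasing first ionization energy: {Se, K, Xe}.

Xe > Se > K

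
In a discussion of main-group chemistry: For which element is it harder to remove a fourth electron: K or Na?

Na

Consider each +3 ion: K³⁺ is already 2 electrons into the core; Na³⁺ is already 2 electrons into the core.
All of these are removing an electron from a noble-gas core or deeper; the smaller core (lower principal quantum number) is held far more tightly, and within a period the higher nuclear charge binds the same core more tightly.
Tabulated IE_4 (kJ/mol): K 5877, Na 9543.
Putting it together, IE_4: K < Na.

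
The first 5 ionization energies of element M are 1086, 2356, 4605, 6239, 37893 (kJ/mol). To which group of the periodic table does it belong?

Look for the largest jump between consecutive ionization energies: IE5/IE4 ≈ 6.1, far larger than any earlier ratio.
That jump marks the point where a core electron is being removed. So the atom has 4 valence electrons.
A main-group element with 4 valence electrons is in group 14.

Group 14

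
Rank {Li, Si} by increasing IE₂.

Consider each +1 ion: Li⁺ is the bare [He] core; Si⁺ still has 3 valence electrons.
Breaking into a closed-shell core is much more expensive than removing a leftover valence electron — Li has the largest IE_2 here.
The numbers (kJ/mol): Li 7298, Si 1577.
Putting it together, IE_2: Si < Li.

Si, Li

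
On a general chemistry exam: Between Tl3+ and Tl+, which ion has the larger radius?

Both ions have Z = 81 protons, but Tl3+ has lost more electrons, so its remaining electrons feel a larger effective nuclear charge per electron and are pulled in more tightly.
Higher positive charge → smaller ion, so Tl+ > Tl3+.

Tl+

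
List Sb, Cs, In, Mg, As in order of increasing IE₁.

First ionization energy rises across a period (greater Z_eff holds electrons more tightly) and falls down a group (valence electrons are farther from the nucleus).
These span different periods and groups, so the two trends combine.
In > Cs: both effects reinforce here, so In is clearly the higher of the two.
Mg > In: the two effects oppose for this pair; the down-group effect wins (738 vs 558 kJ/mol).
Sb > Mg: the two effects oppose for this pair; the across-period effect wins (831 vs 738 kJ/mol).
As > Sb: they share group 15; the group trend gives As the larger value.
For reference (kJ/mol): Mg 738, As 947, In 558, Sb 831, Cs 376.
So from lowest to highest: Cs < In < Mg < Sb < As.

Cs < In < Mg < Sb < As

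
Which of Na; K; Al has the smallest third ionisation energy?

Consider each +2 ion: Na²⁺ is already 1 electron into the core; K²⁺ is already 1 electron into the core; Al²⁺ still has 1 valence electron.
Core electrons are held far more tightly than valence electrons, so K and Na top the IE_3 order.
The numbers (kJ/mol): Na 6910, K 4420, Al 2745.
Putting it together, IE_3: Al < K < Na.

Al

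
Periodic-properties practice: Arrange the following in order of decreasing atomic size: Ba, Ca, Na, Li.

Ba, Ca, Na, Li

Li is in period 2, group 1; Na is in period 3, group 1; Ca is in period 4, group 2; Ba is in period 6, group 2.
Radius decreases left→right (rising Z_eff, same n) and increases top→bottom (higher n).
Neither a single period nor a single group — weigh both effects.
Na > Li: they share group 1; the group trend gives Na the larger value.
Ca > Na: period and group pull opposite ways; the down-group shift dominates (171 vs 155 pm).
Ba > Ca: they share group 2; the group trend gives Ba the larger value.
For reference (pm): Li 133, Na 155, Ca 171, Ba 196.
So from largest to smallest: Ba > Ca > Na > Li.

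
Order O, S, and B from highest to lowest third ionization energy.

IE_3 is the cost of taking one more electron from the +2 cation: O²⁺ still has 4 valence electrons; S²⁺ still has 4 valence electrons; B²⁺ still has 1 valence electron.
All are still removing valence electrons, so compare the +2 ions as you would atoms: IE_3 generally rises across a period (higher Z_eff) and falls down a group (larger shell), subject to the usual subshell exceptions.
Valence configurations: O²⁺ [He]2s²2p², S²⁺ [Ne]3s²3p², B²⁺ [He]2s¹.
Tabulated IE_3 (kJ/mol): O 5300, S 3357, B 3660.
Putting it together, IE_3: S < B < O.

O > B > S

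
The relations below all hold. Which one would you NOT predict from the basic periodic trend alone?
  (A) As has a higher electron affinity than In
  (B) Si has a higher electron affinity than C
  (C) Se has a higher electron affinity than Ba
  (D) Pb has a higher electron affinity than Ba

(B)

The general trend: electron affinity increases across a period and decreases down a group.
(A) As (period 4, group 15) vs In (period 5, group 13): the stated order agrees with the simple trend.
(B) Si (period 3, group 14) vs C (period 2, group 14): the stated order contradicts the simple trend.
(C) Se (period 4, group 16) vs Ba (period 6, group 2): the stated order agrees with the simple trend.
(D) Pb (period 6, group 14) vs Ba (period 6, group 2): the stated order agrees with the simple trend.
The exception is (B): Si's larger, more diffuse 3p orbitals accept an added electron slightly more readily than C's compact 2p.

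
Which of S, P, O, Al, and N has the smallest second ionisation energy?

Al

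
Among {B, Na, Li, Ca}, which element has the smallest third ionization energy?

B

Consider each +2 ion: B²⁺ still has 1 valence electron; Na²⁺ is already 1 electron into the core; Li²⁺ is already 1 electron into the core; Ca²⁺ is the bare [Ar] core.
Breaking into a closed-shell core is much more expensive than removing a leftover valence electron — Ca, Na and Li have the largest IE_3 here.
Approximate IE_3 values (kJ/mol): B 3660, Na 6910, Li 11815, Ca 4912.
Overall IE_3 order: B < Ca < Na < Li.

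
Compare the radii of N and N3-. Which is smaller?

N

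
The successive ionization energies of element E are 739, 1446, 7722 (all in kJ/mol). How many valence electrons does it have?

2

Look for the largest jump between consecutive ionization energies: IE3/IE2 ≈ 5.3, far larger than any earlier ratio.
That jump marks the point where a core electron is being removed. So the atom has 2 valence electrons.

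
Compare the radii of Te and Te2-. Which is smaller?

Forming Te2- adds 2 electrons to Te. More electron–electron repulsion in the same shell, with unchanged nuclear charge, lets the cloud expand.
An anion is larger than its parent atom: Te2- > Te.

Te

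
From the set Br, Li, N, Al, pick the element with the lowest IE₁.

IE₁ increases left→right with effective nuclear charge and decreases top→bottom as the valence shell moves farther out.
Here both period and group differ, so the two effects have to be weighed against each other.
Al > Li: the two effects oppose for this pair; the across-period effect wins (578 vs 520 kJ/mol).
Br > Al: period and group pull opposite ways; the across-period shift dominates (1140 vs 578 kJ/mol).
N > Br: period and group pull opposite ways; the down-group shift dominates (1402 vs 1140 kJ/mol).
Approximate values (kJ/mol): Li 520, N 1402, Al 578, Br 1140.
The lowest IE₁ among these belongs to Li.

Li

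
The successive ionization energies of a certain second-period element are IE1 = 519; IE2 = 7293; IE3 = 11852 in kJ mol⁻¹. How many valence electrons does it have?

1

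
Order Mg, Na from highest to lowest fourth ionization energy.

Mg > Na

Consider each +3 ion: Mg³⁺ is already 1 electron into the core; Na³⁺ is already 2 electrons into the core.
All of these are removing an electron from a noble-gas core or deeper; the smaller core (lower principal quantum number) is held far more tightly, and within a period the higher nuclear charge binds the same core more tightly.
Approximate IE_4 values (kJ/mol): Mg 10543, Na 9543.
Putting it together, IE_4: Na < Mg.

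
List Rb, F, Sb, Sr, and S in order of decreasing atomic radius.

Rb, Sr, Sb, S, F

Atomic radius shrinks across a period as nuclear charge pulls the same shell inward, and grows down a group as new shells are added.
Here both period and group differ, so the two effects have to be weighed against each other.
S > F: relative to F, both the across-period and down-group shifts push S's atomic radius up.
Sb > S: both effects reinforce here, so Sb is clearly the larger of the two.
Sr > Sb: Sr lies to the left of Sb in period 5, so the across-period effect alone puts Sr larger.
Rb > Sr: both are in period 5; the period trend gives Rb the larger value.
Approximate values (pm): F 64, S 103, Rb 210, Sr 185, Sb 140.
So from largest to smallest: Rb > Sr > Sb > S > F.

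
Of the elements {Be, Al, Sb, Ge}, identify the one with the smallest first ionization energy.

Be is in period 2, group 2; Al is in period 3, group 13; Ge is in period 4, group 14; Sb is in period 5, group 15.
Across a period the outer electron is held more tightly (higher IE₁); down a group it sits in a higher shell, more shielded, and comes off more easily.
A diagonal step moves right (one effect) and down (the opposite effect) at once.
Ge > Al: the two effects oppose for this pair; the across-period effect wins (762 vs 578 kJ/mol).
Sb > Ge: the two effects oppose for this pair; the across-period effect wins (831 vs 762 kJ/mol).
Be > Sb: the two effects oppose for this pair; the down-group effect wins (900 vs 831 kJ/mol).
For reference (kJ/mol): Be 900, Al 578, Ge 762, Sb 831.
The smallest first ionization energy among these belongs to Al.

Al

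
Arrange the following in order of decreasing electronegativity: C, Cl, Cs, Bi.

Cl > C > Bi > Cs

C is in period 2, group 14; Cl is in period 3, group 17; Cs is in period 6, group 1; Bi is in period 6, group 15.
Atoms toward the upper right of the periodic table pull bonding electrons most strongly.
Neither a single period nor a single group — weigh both effects.
Bi > Cs: Bi lies to the right of Cs in period 6, so the across-period effect alone puts Bi higher.
C > Bi: the two effects oppose for this pair; the down-group effect wins (2.55 vs 2.02).
Cl > C: period and group pull opposite ways; the across-period shift dominates (3.16 vs 2.55).
For reference (Pauling): C 2.55, Cl 3.16, Cs 0.79, Bi 2.02.
So from highest to lowest: Cl > C > Bi > Cs.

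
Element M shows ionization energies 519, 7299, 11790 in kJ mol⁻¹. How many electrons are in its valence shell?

1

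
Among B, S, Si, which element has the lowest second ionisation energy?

The second ionization energy removes an electron from the +1 ion. For each element: B⁺ still has 2 valence electrons; S⁺ still has 5 valence electrons; Si⁺ still has 3 valence electrons.
All are still removing valence electrons, so compare the +1 ions as you would atoms: IE_2 generally rises across a period (higher Z_eff) and falls down a group (larger shell), subject to the usual subshell exceptions.
Valence configurations: B⁺ [He]2s², S⁺ [Ne]3s²3p³, Si⁺ [Ne]3s²3p¹.
The numbers (kJ/mol): B 2427, S 2252, Si 1577.
Overall IE_2 order: Si < S < B.

Si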